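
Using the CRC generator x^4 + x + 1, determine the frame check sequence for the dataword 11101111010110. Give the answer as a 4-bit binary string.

0011

Append 4 zeros: 111011110101100000. Divide by 10011 (XOR where the leading bit is 1):
  pos 0: 11101 XOR 10011 = 01110
  pos 1: 11101 XOR 10011 = 01110
  pos 2: 11101 XOR 10011 = 01110
  pos 3: 11101 XOR 10011 = 01110
  pos 4: 11100 XOR 10011 = 01111
  pos 5: 11111 XOR 10011 = 01100
  pos 6: 11000 XOR 10011 = 01011
  pos 7: 10111 XOR 10011 = 00100
  pos 9: 10010 XOR 10011 = 00001
  pos 13: 10000 XOR 10011 = 00011
Remainder (last 4 bits) = 0011. This is the CRC / FCS.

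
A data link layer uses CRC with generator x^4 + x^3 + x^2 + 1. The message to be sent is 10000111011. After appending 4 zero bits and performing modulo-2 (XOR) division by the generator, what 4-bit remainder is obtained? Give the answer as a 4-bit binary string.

1100

Append 4 zeros: 100001110110000. Divide by 11101 (XOR where the leading bit is 1):
  pos 0: 10000 XOR 11101 = 01101
  pos 1: 11011 XOR 11101 = 00110
  pos 3: 11011 XOR 11101 = 00110
  pos 5: 11001 XOR 11101 = 00100
  pos 7: 10010 XOR 11101 = 01111
  pos 8: 11110 XOR 11101 = 00011
Remainder (last 4 bits) = 1100. This is the CRC / FCS.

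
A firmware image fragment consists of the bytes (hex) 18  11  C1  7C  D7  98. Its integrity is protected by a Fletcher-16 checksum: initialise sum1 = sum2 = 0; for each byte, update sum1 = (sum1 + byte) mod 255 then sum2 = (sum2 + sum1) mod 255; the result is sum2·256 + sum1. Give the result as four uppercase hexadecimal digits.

Running sums (mod 255):
  after byte 0 (18): sum1=24, sum2=24
  after byte 1 (11): sum1=41, sum2=65
  after byte 2 (C1): sum1=234, sum2=44
  after byte 3 (7C): sum1=103, sum2=147
  after byte 4 (D7): sum1=63, sum2=210
  after byte 5 (98): sum1=215, sum2=170
Checksum = sum2·256 + sum1 = 170·256 + 215 = 43735 = 0xAAD7.

AAD7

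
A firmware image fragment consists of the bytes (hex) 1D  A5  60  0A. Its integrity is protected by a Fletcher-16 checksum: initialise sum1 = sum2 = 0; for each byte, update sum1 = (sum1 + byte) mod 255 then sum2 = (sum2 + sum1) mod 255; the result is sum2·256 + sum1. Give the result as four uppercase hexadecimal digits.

Running sums (mod 255):
  after byte 0 (1D): sum1=29, sum2=29
  after byte 1 (A5): sum1=194, sum2=223
  after byte 2 (60): sum1=35, sum2=3
  after byte 3 (0A): sum1=45, sum2=48
Checksum = sum2·256 + sum1 = 48·256 + 45 = 12333 = 0x302D.

302D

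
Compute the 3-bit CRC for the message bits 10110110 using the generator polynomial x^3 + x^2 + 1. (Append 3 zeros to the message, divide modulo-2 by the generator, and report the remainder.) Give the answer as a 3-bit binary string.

010

Append 3 zeros: 10110110000. Divide by 1101 (XOR where the leading bit is 1):
  pos 0: 1011 XOR 1101 = 0110
  pos 1: 1100 XOR 1101 = 0001
  pos 4: 1110 XOR 1101 = 0011
  pos 6: 1100 XOR 1101 = 0001
Remainder (last 3 bits) = 010. This is the CRC / FCS.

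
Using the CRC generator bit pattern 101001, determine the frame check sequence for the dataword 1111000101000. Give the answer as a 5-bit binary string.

11000

Append 5 zeros: 111100010100000000. Divide by 101001 (XOR where the leading bit is 1):
  pos 0: 111100 XOR 101001 = 010101
  pos 1: 101010 XOR 101001 = 000011
  pos 5: 111010 XOR 101001 = 010011
  pos 6: 100110 XOR 101001 = 001111
  pos 8: 111100 XOR 101001 = 010101
  pos 9: 101010 XOR 101001 = 000011
Remainder (last 5 bits) = 11000. This is the CRC / FCS.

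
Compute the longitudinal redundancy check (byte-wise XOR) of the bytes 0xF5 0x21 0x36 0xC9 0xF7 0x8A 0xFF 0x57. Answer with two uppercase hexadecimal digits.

XOR the bytes together:
  start with 0xF5
  0xF5 ⊕ 0x21 = 0xD4
  0xD4 ⊕ 0x36 = 0xE2
  0xE2 ⊕ 0xC9 = 0x2B
  0x2B ⊕ 0xF7 = 0xDC
  0xDC ⊕ 0x8A = 0x56
  0x56 ⊕ 0xFF = 0xA9
  0xA9 ⊕ 0x57 = 0xFE

FE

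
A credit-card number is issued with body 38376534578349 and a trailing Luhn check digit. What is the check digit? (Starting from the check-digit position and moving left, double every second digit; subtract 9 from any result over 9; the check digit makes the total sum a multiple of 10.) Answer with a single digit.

7

Partial digits right→left: 9 4 3 8 7 5 4 3 5 6 7 3 8 3
Double every second digit counting from the check-digit position (so the 1st, 3rd, 5th, ... of the partial from the right).
  doubled (with −9 where >9): 9 6 5 8 1 5 7 → sum 41
  kept as-is: 4 8 5 3 6 3 3 → sum 32
Total = 41 + 32 = 73.
Check digit = (10 − (73 mod 10)) mod 10 = 7.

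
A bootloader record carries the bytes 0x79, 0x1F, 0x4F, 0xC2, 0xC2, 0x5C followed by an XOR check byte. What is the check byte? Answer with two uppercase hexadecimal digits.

XOR the bytes together:
  start with 0x79
  0x79 ⊕ 0x1F = 0x66
  0x66 ⊕ 0x4F = 0x29
  0x29 ⊕ 0xC2 = 0xEB
  0xEB ⊕ 0xC2 = 0x29
  0x29 ⊕ 0x5C = 0x75

75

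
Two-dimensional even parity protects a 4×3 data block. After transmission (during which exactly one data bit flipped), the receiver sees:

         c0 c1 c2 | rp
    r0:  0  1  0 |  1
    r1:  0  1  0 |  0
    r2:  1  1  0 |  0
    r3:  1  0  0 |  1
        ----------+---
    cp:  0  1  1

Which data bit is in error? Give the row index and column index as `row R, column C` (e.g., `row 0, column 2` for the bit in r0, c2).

Recompute each row's even parity and compare to rp:
  r0: data parity 1, sent rp 1 → ok
  r1: data parity 1, sent rp 0 → mismatch
  r2: data parity 0, sent rp 0 → ok
  r3: data parity 1, sent rp 1 → ok
Recompute each column's even parity and compare to cp:
  c0: data parity 0, sent cp 0 → ok
  c1: data parity 1, sent cp 1 → ok
  c2: data parity 0, sent cp 1 → mismatch
Exactly one row (r1) and one column (c2) fail → the flipped bit is at their intersection.

row 1, column 2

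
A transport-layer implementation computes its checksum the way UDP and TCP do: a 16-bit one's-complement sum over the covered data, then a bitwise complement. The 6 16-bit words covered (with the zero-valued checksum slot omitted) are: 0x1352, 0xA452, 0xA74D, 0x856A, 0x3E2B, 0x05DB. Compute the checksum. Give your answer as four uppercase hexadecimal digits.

D79C

One's-complement addition (fold any carry out of bit 15 back into bit 0):
  0x1352 + 0xA452 = 0x0B7A4
  0xB7A4 + 0xA74D = 0x15EF1 → wrap carry → 0x5EF2
  0x5EF2 + 0x856A = 0x0E45C
  0xE45C + 0x3E2B = 0x12287 → wrap carry → 0x2288
  0x2288 + 0x05DB = 0x02863
One's-complement sum = 0x2863.
Checksum = ~0x2863 & 0xFFFF = 0xD79C.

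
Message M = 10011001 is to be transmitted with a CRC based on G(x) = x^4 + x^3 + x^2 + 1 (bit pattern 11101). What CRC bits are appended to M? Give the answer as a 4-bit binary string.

Append 4 zeros: 100110010000. Divide by 11101 (XOR where the leading bit is 1):
  pos 0: 10011 XOR 11101 = 01110
  pos 1: 11100 XOR 11101 = 00001
  pos 5: 10100 XOR 11101 = 01001
  pos 6: 10010 XOR 11101 = 01111
  pos 7: 11110 XOR 11101 = 00011
Remainder (last 4 bits) = 0011. This is the CRC / FCS.

0011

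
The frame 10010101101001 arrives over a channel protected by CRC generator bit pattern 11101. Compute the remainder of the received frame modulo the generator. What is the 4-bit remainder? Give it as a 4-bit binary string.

0100

Modulo-2 division of 10010101101001 by 11101:
  pos 0: 10010 XOR 11101 = 01111
  pos 1: 11111 XOR 11101 = 00010
  pos 4: 10011 XOR 11101 = 01110
  pos 5: 11100 XOR 11101 = 00001
  pos 9: 11001 XOR 11101 = 00100
Remainder = 0100 (nonzero — an error is detected).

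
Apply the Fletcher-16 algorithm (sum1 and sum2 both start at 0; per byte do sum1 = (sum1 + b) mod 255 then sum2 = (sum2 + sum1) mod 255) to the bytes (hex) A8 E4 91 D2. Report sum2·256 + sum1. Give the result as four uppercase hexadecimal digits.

Running sums (mod 255):
  after byte 0 (A8): sum1=168, sum2=168
  after byte 1 (E4): sum1=141, sum2=54
  after byte 2 (91): sum1=31, sum2=85
  after byte 3 (D2): sum1=241, sum2=71
Checksum = sum2·256 + sum1 = 71·256 + 241 = 18417 = 0x47F1.

47F1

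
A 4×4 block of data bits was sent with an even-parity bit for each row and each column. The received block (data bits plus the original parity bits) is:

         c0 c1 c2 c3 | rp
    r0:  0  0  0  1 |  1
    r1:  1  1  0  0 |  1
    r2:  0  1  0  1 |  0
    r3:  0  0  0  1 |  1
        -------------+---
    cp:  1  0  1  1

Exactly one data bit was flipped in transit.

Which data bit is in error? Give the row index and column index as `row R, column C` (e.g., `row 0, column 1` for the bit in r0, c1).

row 1, column 2

Recompute each row's even parity and compare to rp:
  r0: data parity 1, sent rp 1 → ok
  r1: data parity 0, sent rp 1 → mismatch
  r2: data parity 0, sent rp 0 → ok
  r3: data parity 1, sent rp 1 → ok
Recompute each column's even parity and compare to cp:
  c0: data parity 1, sent cp 1 → ok
  c1: data parity 0, sent cp 0 → ok
  c2: data parity 0, sent cp 1 → mismatch
  c3: data parity 1, sent cp 1 → ok
Exactly one row (r1) and one column (c2) fail → the flipped bit is at their intersection.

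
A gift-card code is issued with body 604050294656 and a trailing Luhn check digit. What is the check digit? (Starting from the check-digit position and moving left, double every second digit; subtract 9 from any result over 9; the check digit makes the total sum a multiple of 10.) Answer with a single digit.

Partial digits right→left: 6 5 6 4 9 2 0 5 0 4 0 6
Double every second digit counting from the check-digit position (so the 1st, 3rd, 5th, ... of the partial from the right).
  doubled (with −9 where >9): 3 3 9 0 0 0 → sum 15
  kept as-is: 5 4 2 5 4 6 → sum 26
Total = 15 + 26 = 41.
Check digit = (10 − (41 mod 10)) mod 10 = 9.

9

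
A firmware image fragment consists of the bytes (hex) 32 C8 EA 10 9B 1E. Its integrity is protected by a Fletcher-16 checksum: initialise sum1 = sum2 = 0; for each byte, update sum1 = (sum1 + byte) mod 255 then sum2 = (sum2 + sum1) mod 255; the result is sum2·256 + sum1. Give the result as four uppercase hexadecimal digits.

4AAF

Running sums (mod 255):
  after byte 0 (32): sum1=50, sum2=50
  after byte 1 (C8): sum1=250, sum2=45
  after byte 2 (EA): sum1=229, sum2=19
  after byte 3 (10): sum1=245, sum2=9
  after byte 4 (9B): sum1=145, sum2=154
  after byte 5 (1E): sum1=175, sum2=74
Checksum = sum2·256 + sum1 = 74·256 + 175 = 19119 = 0x4AAF.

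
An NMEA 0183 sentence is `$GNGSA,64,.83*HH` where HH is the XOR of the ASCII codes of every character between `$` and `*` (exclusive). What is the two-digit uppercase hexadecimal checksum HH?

7B

XOR the ASCII codes of the payload characters:
  'G' = 0x47 → acc = 0x47
  'N' = 0x4E → acc = 0x09
  'G' = 0x47 → acc = 0x4E
  'S' = 0x53 → acc = 0x1D
  'A' = 0x41 → acc = 0x5C
  ',' = 0x2C → acc = 0x70
  '6' = 0x36 → acc = 0x46
  '4' = 0x34 → acc = 0x72
  ',' = 0x2C → acc = 0x5E
  '.' = 0x2E → acc = 0x70
  '8' = 0x38 → acc = 0x48
  '3' = 0x33 → acc = 0x7B
Checksum = 0x7B.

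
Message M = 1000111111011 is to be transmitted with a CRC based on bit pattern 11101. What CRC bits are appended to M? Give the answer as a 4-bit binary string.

Append 4 zeros: 10001111110110000. Divide by 11101 (XOR where the leading bit is 1):
  pos 0: 10001 XOR 11101 = 01100
  pos 1: 11001 XOR 11101 = 00100
  pos 3: 10011 XOR 11101 = 01110
  pos 4: 11101 XOR 11101 = 00000
  pos 9: 10110 XOR 11101 = 01011
  pos 10: 10110 XOR 11101 = 01011
  pos 11: 10110 XOR 11101 = 01011
  pos 12: 10110 XOR 11101 = 01011
Remainder (last 4 bits) = 1011. This is the CRC / FCS.

1011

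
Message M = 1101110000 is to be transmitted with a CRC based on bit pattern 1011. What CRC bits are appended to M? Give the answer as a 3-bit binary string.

Append 3 zeros: 1101110000000. Divide by 1011 (XOR where the leading bit is 1):
  pos 0: 1101 XOR 1011 = 0110
  pos 1: 1101 XOR 1011 = 0110
  pos 2: 1101 XOR 1011 = 0110
  pos 3: 1100 XOR 1011 = 0111
  pos 4: 1110 XOR 1011 = 0101
  pos 5: 1010 XOR 1011 = 0001
  pos 8: 1000 XOR 1011 = 0011
Remainder (last 3 bits) = 110. This is the CRC / FCS.

110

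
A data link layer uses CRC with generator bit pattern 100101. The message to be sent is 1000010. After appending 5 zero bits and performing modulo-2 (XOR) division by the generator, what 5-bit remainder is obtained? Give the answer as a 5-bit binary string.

01101

Append 5 zeros: 100001000000. Divide by 100101 (XOR where the leading bit is 1):
  pos 0: 100001 XOR 100101 = 000100
  pos 3: 100000 XOR 100101 = 000101
  pos 6: 101000 XOR 100101 = 001101
Remainder (last 5 bits) = 01101. This is the CRC / FCS.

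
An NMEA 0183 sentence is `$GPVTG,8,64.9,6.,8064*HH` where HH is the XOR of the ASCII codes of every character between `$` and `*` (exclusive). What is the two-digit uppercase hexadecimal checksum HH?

XOR the ASCII codes of the payload characters:
  'G' = 0x47 → acc = 0x47
  'P' = 0x50 → acc = 0x17
  'V' = 0x56 → acc = 0x41
  'T' = 0x54 → acc = 0x15
  'G' = 0x47 → acc = 0x52
  ',' = 0x2C → acc = 0x7E
  '8' = 0x38 → acc = 0x46
  ',' = 0x2C → acc = 0x6A
  '6' = 0x36 → acc = 0x5C
  '4' = 0x34 → acc = 0x68
  '.' = 0x2E → acc = 0x46
  '9' = 0x39 → acc = 0x7F
  ',' = 0x2C → acc = 0x53
  '6' = 0x36 → acc = 0x65
  '.' = 0x2E → acc = 0x4B
  ',' = 0x2C → acc = 0x67
  '8' = 0x38 → acc = 0x5F
  '0' = 0x30 → acc = 0x6F
  '6' = 0x36 → acc = 0x59
  '4' = 0x34 → acc = 0x6D
Checksum = 0x6D.

6D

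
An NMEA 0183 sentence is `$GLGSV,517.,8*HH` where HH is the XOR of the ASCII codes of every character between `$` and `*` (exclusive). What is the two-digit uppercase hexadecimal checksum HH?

XOR the ASCII codes of the payload characters:
  'G' = 0x47 → acc = 0x47
  'L' = 0x4C → acc = 0x0B
  'G' = 0x47 → acc = 0x4C
  'S' = 0x53 → acc = 0x1F
  'V' = 0x56 → acc = 0x49
  ',' = 0x2C → acc = 0x65
  '5' = 0x35 → acc = 0x50
  '1' = 0x31 → acc = 0x61
  '7' = 0x37 → acc = 0x56
  '.' = 0x2E → acc = 0x78
  ',' = 0x2C → acc = 0x54
  '8' = 0x38 → acc = 0x6C
Checksum = 0x6C.

6C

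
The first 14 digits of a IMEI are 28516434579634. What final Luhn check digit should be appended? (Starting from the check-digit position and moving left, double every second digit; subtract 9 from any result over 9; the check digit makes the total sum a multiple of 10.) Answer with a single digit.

Partial digits right→left: 4 3 6 9 7 5 4 3 4 6 1 5 8 2
Double every second digit counting from the check-digit position (so the 1st, 3rd, 5th, ... of the partial from the right).
  doubled (with −9 where >9): 8 3 5 8 8 2 7 → sum 41
  kept as-is: 3 9 5 3 6 5 2 → sum 33
Total = 41 + 33 = 74.
Check digit = (10 − (74 mod 10)) mod 10 = 6.

6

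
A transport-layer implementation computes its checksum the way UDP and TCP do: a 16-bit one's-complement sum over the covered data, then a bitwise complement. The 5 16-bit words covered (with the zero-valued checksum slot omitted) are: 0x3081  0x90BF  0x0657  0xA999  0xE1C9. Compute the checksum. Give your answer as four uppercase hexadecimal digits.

AD04

One's-complement addition (fold any carry out of bit 15 back into bit 0):
  0x3081 + 0x90BF = 0x0C140
  0xC140 + 0x0657 = 0x0C797
  0xC797 + 0xA999 = 0x17130 → wrap carry → 0x7131
  0x7131 + 0xE1C9 = 0x152FA → wrap carry → 0x52FB
One's-complement sum = 0x52FB.
Checksum = ~0x52FB & 0xFFFF = 0xAD04.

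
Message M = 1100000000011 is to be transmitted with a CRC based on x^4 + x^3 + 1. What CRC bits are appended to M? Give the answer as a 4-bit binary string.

0001

Append 4 zeros: 11000000000110000. Divide by 11001 (XOR where the leading bit is 1):
  pos 0: 11000 XOR 11001 = 00001
  pos 4: 10000 XOR 11001 = 01001
  pos 5: 10010 XOR 11001 = 01011
  pos 6: 10110 XOR 11001 = 01111
  pos 7: 11111 XOR 11001 = 00110
  pos 9: 11010 XOR 11001 = 00011
  pos 12: 11000 XOR 11001 = 00001
Remainder (last 4 bits) = 0001. This is the CRC / FCS.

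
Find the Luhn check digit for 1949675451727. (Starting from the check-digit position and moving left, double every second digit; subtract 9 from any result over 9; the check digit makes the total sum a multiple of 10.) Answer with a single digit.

Partial digits right→left: 7 2 7 1 5 4 5 7 6 9 4 9 1
Double every second digit counting from the check-digit position (so the 1st, 3rd, 5th, ... of the partial from the right).
  doubled (with −9 where >9): 5 5 1 1 3 8 2 → sum 25
  kept as-is: 2 1 4 7 9 9 → sum 32
Total = 25 + 32 = 57.
Check digit = (10 − (57 mod 10)) mod 10 = 3.

3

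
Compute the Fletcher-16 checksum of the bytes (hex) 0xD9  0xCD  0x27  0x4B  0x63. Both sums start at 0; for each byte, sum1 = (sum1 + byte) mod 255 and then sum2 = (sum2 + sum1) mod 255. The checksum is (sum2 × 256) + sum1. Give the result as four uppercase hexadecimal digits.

E77D

Running sums (mod 255):
  after byte 0 (0xD9): sum1=217, sum2=217
  after byte 1 (0xCD): sum1=167, sum2=129
  after byte 2 (0x27): sum1=206, sum2=80
  after byte 3 (0x4B): sum1=26, sum2=106
  after byte 4 (0x63): sum1=125, sum2=231
Checksum = sum2·256 + sum1 = 231·256 + 125 = 59261 = 0xE77D.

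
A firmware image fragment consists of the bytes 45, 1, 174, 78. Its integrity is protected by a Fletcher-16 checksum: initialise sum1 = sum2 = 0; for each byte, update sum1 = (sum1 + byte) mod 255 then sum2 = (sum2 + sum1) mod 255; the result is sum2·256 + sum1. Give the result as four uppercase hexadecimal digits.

632B

Running sums (mod 255):
  after byte 0 (45): sum1=45, sum2=45
  after byte 1 (1): sum1=46, sum2=91
  after byte 2 (174): sum1=220, sum2=56
  after byte 3 (78): sum1=43, sum2=99
Checksum = sum2·256 + sum1 = 99·256 + 43 = 25387 = 0x632B.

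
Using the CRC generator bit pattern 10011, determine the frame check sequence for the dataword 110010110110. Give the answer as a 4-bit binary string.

0011

Append 4 zeros: 1100101101100000. Divide by 10011 (XOR where the leading bit is 1):
  pos 0: 11001 XOR 10011 = 01010
  pos 1: 10100 XOR 10011 = 00111
  pos 3: 11111 XOR 10011 = 01100
  pos 4: 11000 XOR 10011 = 01011
  pos 5: 10111 XOR 10011 = 00100
  pos 7: 10010 XOR 10011 = 00001
  pos 11: 10000 XOR 10011 = 00011
Remainder (last 4 bits) = 0011. This is the CRC / FCS.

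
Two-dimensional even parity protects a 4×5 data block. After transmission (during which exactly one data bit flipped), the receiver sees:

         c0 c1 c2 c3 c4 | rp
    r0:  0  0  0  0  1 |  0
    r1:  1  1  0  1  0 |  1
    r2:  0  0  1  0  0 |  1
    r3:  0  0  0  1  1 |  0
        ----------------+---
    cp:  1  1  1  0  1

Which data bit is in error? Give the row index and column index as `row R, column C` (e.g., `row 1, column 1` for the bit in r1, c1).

Recompute each row's even parity and compare to rp:
  r0: data parity 1, sent rp 0 → mismatch
  r1: data parity 1, sent rp 1 → ok
  r2: data parity 1, sent rp 1 → ok
  r3: data parity 0, sent rp 0 → ok
Recompute each column's even parity and compare to cp:
  c0: data parity 1, sent cp 1 → ok
  c1: data parity 1, sent cp 1 → ok
  c2: data parity 1, sent cp 1 → ok
  c3: data parity 0, sent cp 0 → ok
  c4: data parity 0, sent cp 1 → mismatch
Exactly one row (r0) and one column (c4) fail → the flipped bit is at their intersection.

row 0, column 4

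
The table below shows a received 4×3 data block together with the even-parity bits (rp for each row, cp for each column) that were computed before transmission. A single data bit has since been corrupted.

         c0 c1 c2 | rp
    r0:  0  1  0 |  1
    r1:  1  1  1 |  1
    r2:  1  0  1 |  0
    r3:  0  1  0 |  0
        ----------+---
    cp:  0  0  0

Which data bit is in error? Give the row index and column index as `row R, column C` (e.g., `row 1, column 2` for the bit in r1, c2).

Recompute each row's even parity and compare to rp:
  r0: data parity 1, sent rp 1 → ok
  r1: data parity 1, sent rp 1 → ok
  r2: data parity 0, sent rp 0 → ok
  r3: data parity 1, sent rp 0 → mismatch
Recompute each column's even parity and compare to cp:
  c0: data parity 0, sent cp 0 → ok
  c1: data parity 1, sent cp 0 → mismatch
  c2: data parity 0, sent cp 0 → ok
Exactly one row (r3) and one column (c1) fail → the flipped bit is at their intersection.

row 3, column 1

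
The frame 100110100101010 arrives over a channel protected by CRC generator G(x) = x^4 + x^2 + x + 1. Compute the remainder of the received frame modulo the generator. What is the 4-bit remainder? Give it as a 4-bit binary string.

Modulo-2 division of 100110100101010 by 10111:
  pos 0: 10011 XOR 10111 = 00100
  pos 2: 10001 XOR 10111 = 00110
  pos 4: 11000 XOR 10111 = 01111
  pos 5: 11111 XOR 10111 = 01000
  pos 6: 10000 XOR 10111 = 00111
  pos 8: 11110 XOR 10111 = 01001
  pos 9: 10011 XOR 10111 = 00100
Remainder = 1000 (nonzero — an error is detected).

1000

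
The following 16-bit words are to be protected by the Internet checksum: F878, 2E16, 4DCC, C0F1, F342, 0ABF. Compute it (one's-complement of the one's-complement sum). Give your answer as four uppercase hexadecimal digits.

CCB0

One's-complement addition (fold any carry out of bit 15 back into bit 0):
  0xF878 + 0x2E16 = 0x1268E → wrap carry → 0x268F
  0x268F + 0x4DCC = 0x0745B
  0x745B + 0xC0F1 = 0x1354C → wrap carry → 0x354D
  0x354D + 0xF342 = 0x1288F → wrap carry → 0x2890
  0x2890 + 0x0ABF = 0x0334F
One's-complement sum = 0x334F.
Checksum = ~0x334F & 0xFFFF = 0xCCB0.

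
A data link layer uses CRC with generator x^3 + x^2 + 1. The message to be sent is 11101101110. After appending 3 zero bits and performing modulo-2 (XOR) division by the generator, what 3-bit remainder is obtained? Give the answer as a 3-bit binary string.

110

Append 3 zeros: 11101101110000. Divide by 1101 (XOR where the leading bit is 1):
  pos 0: 1110 XOR 1101 = 0011
  pos 2: 1111 XOR 1101 = 0010
  pos 4: 1001 XOR 1101 = 0100
  pos 5: 1001 XOR 1101 = 0100
  pos 6: 1001 XOR 1101 = 0100
  pos 7: 1000 XOR 1101 = 0101
  pos 8: 1010 XOR 1101 = 0111
  pos 9: 1110 XOR 1101 = 0011
Remainder (last 3 bits) = 110. This is the CRC / FCS.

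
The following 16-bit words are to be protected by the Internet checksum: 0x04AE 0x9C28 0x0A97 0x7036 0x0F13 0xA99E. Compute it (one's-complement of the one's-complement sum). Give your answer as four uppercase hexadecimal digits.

2BAA

One's-complement addition (fold any carry out of bit 15 back into bit 0):
  0x04AE + 0x9C28 = 0x0A0D6
  0xA0D6 + 0x0A97 = 0x0AB6D
  0xAB6D + 0x7036 = 0x11BA3 → wrap carry → 0x1BA4
  0x1BA4 + 0x0F13 = 0x02AB7
  0x2AB7 + 0xA99E = 0x0D455
One's-complement sum = 0xD455.
Checksum = ~0xD455 & 0xFFFF = 0x2BAA.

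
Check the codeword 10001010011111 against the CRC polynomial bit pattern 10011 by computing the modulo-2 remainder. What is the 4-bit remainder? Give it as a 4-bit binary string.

Modulo-2 division of 10001010011111 by 10011:
  pos 0: 10001 XOR 10011 = 00010
  pos 3: 10010 XOR 10011 = 00001
  pos 7: 10111 XOR 10011 = 00100
  pos 9: 10011 XOR 10011 = 00000
Remainder = 0000 (zero — the frame passes the CRC check).

0000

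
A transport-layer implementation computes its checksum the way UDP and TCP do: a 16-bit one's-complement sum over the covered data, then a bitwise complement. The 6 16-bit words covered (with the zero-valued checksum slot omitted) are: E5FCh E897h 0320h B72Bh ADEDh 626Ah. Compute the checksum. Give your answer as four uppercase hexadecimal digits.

One's-complement addition (fold any carry out of bit 15 back into bit 0):
  0xE5FC + 0xE897 = 0x1CE93 → wrap carry → 0xCE94
  0xCE94 + 0x0320 = 0x0D1B4
  0xD1B4 + 0xB72B = 0x188DF → wrap carry → 0x88E0
  0x88E0 + 0xADED = 0x136CD → wrap carry → 0x36CE
  0x36CE + 0x626A = 0x09938
One's-complement sum = 0x9938.
Checksum = ~0x9938 & 0xFFFF = 0x66C7.

66C7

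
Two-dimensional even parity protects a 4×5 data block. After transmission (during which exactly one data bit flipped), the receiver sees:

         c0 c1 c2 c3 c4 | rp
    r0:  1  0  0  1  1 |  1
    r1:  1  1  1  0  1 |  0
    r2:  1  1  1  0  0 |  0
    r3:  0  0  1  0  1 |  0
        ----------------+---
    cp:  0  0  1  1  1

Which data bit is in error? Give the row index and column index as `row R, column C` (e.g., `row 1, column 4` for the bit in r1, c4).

Recompute each row's even parity and compare to rp:
  r0: data parity 1, sent rp 1 → ok
  r1: data parity 0, sent rp 0 → ok
  r2: data parity 1, sent rp 0 → mismatch
  r3: data parity 0, sent rp 0 → ok
Recompute each column's even parity and compare to cp:
  c0: data parity 1, sent cp 0 → mismatch
  c1: data parity 0, sent cp 0 → ok
  c2: data parity 1, sent cp 1 → ok
  c3: data parity 1, sent cp 1 → ok
  c4: data parity 1, sent cp 1 → ok
Exactly one row (r2) and one column (c0) fail → the flipped bit is at their intersection.

row 2, column 0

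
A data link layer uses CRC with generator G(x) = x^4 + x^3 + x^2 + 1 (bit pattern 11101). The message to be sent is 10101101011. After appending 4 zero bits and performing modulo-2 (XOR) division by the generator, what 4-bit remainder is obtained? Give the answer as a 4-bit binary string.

Append 4 zeros: 101011010110000. Divide by 11101 (XOR where the leading bit is 1):
  pos 0: 10101 XOR 11101 = 01000
  pos 1: 10001 XOR 11101 = 01100
  pos 2: 11000 XOR 11101 = 00101
  pos 4: 10110 XOR 11101 = 01011
  pos 5: 10111 XOR 11101 = 01010
  pos 6: 10101 XOR 11101 = 01000
  pos 7: 10000 XOR 11101 = 01101
  pos 8: 11010 XOR 11101 = 00111
  pos 10: 11100 XOR 11101 = 00001
Remainder (last 4 bits) = 0001. This is the CRC / FCS.

0001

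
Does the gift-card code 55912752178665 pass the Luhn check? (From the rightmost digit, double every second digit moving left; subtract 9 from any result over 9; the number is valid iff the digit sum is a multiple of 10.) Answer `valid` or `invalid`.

From the right, keep odd positions and double even positions (subtract 9 from any doubled value over 9):
  doubled (positions 2,4,...): 3 7 2 1 4 9 1 → sum 27
  kept (positions 1,3,...): 5 6 7 2 7 1 5 → sum 33
Total = 60.
60 mod 10 = 0, so the number is valid.

valid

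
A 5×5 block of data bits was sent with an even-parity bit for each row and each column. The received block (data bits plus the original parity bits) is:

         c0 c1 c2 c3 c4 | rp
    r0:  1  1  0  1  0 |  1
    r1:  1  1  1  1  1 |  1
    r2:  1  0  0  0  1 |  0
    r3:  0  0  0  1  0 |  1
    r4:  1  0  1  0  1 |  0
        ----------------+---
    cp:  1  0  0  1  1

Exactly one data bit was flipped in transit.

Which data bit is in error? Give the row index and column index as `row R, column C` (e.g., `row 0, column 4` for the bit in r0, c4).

row 4, column 0

Recompute each row's even parity and compare to rp:
  r0: data parity 1, sent rp 1 → ok
  r1: data parity 1, sent rp 1 → ok
  r2: data parity 0, sent rp 0 → ok
  r3: data parity 1, sent rp 1 → ok
  r4: data parity 1, sent rp 0 → mismatch
Recompute each column's even parity and compare to cp:
  c0: data parity 0, sent cp 1 → mismatch
  c1: data parity 0, sent cp 0 → ok
  c2: data parity 0, sent cp 0 → ok
  c3: data parity 1, sent cp 1 → ok
  c4: data parity 1, sent cp 1 → ok
Exactly one row (r4) and one column (c0) fail → the flipped bit is at their intersection.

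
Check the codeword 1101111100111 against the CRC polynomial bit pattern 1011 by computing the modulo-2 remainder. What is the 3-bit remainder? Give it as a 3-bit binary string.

011

Modulo-2 division of 1101111100111 by 1011:
  pos 0: 1101 XOR 1011 = 0110
  pos 1: 1101 XOR 1011 = 0110
  pos 2: 1101 XOR 1011 = 0110
  pos 3: 1101 XOR 1011 = 0110
  pos 4: 1101 XOR 1011 = 0110
  pos 5: 1100 XOR 1011 = 0111
  pos 6: 1110 XOR 1011 = 0101
  pos 7: 1011 XOR 1011 = 0000
Remainder = 011 (nonzero — an error is detected).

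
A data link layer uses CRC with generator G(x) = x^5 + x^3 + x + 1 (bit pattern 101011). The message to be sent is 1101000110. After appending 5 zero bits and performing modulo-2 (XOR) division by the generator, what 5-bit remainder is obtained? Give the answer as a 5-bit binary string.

Append 5 zeros: 110100011000000. Divide by 101011 (XOR where the leading bit is 1):
  pos 0: 110100 XOR 101011 = 011111
  pos 1: 111110 XOR 101011 = 010101
  pos 2: 101011 XOR 101011 = 000000
  pos 8: 100000 XOR 101011 = 001011
Remainder (last 5 bits) = 10110. This is the CRC / FCS.

10110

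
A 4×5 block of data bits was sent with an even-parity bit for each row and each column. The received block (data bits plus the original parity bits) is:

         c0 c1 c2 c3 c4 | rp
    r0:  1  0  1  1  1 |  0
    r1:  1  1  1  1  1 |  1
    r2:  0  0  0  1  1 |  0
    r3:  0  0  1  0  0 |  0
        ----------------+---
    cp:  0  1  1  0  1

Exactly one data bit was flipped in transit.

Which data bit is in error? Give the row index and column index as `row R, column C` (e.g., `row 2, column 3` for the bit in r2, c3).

Recompute each row's even parity and compare to rp:
  r0: data parity 0, sent rp 0 → ok
  r1: data parity 1, sent rp 1 → ok
  r2: data parity 0, sent rp 0 → ok
  r3: data parity 1, sent rp 0 → mismatch
Recompute each column's even parity and compare to cp:
  c0: data parity 0, sent cp 0 → ok
  c1: data parity 1, sent cp 1 → ok
  c2: data parity 1, sent cp 1 → ok
  c3: data parity 1, sent cp 0 → mismatch
  c4: data parity 1, sent cp 1 → ok
Exactly one row (r3) and one column (c3) fail → the flipped bit is at their intersection.

row 3, column 3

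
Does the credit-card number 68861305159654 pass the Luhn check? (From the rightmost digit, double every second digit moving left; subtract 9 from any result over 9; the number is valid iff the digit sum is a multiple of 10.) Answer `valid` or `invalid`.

invalid

From the right, keep odd positions and double even positions (subtract 9 from any doubled value over 9):
  doubled (positions 2,4,...): 1 9 2 0 2 7 3 → sum 24
  kept (positions 1,3,...): 4 6 5 5 3 6 8 → sum 37
Total = 61.
61 mod 10 = 1, so the number is invalid.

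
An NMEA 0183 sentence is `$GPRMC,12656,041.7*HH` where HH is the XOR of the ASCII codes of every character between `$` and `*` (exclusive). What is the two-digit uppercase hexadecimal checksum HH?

51

XOR the ASCII codes of the payload characters:
  'G' = 0x47 → acc = 0x47
  'P' = 0x50 → acc = 0x17
  'R' = 0x52 → acc = 0x45
  'M' = 0x4D → acc = 0x08
  'C' = 0x43 → acc = 0x4B
  ',' = 0x2C → acc = 0x67
  '1' = 0x31 → acc = 0x56
  '2' = 0x32 → acc = 0x64
  '6' = 0x36 → acc = 0x52
  '5' = 0x35 → acc = 0x67
  '6' = 0x36 → acc = 0x51
  ',' = 0x2C → acc = 0x7D
  '0' = 0x30 → acc = 0x4D
  '4' = 0x34 → acc = 0x79
  '1' = 0x31 → acc = 0x48
  '.' = 0x2E → acc = 0x66
  '7' = 0x37 → acc = 0x51
Checksum = 0x51.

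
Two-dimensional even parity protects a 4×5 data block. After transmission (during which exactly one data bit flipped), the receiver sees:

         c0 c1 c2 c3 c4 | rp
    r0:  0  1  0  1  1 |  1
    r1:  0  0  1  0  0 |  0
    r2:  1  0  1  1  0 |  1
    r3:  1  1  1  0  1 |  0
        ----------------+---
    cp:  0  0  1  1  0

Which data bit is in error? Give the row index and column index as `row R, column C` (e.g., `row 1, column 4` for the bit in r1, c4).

Recompute each row's even parity and compare to rp:
  r0: data parity 1, sent rp 1 → ok
  r1: data parity 1, sent rp 0 → mismatch
  r2: data parity 1, sent rp 1 → ok
  r3: data parity 0, sent rp 0 → ok
Recompute each column's even parity and compare to cp:
  c0: data parity 0, sent cp 0 → ok
  c1: data parity 0, sent cp 0 → ok
  c2: data parity 1, sent cp 1 → ok
  c3: data parity 0, sent cp 1 → mismatch
  c4: data parity 0, sent cp 0 → ok
Exactly one row (r1) and one column (c3) fail → the flipped bit is at their intersection.

row 1, column 3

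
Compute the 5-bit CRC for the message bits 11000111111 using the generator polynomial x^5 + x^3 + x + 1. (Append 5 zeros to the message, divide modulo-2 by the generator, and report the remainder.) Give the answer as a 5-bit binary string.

Append 5 zeros: 1100011111100000. Divide by 101011 (XOR where the leading bit is 1):
  pos 0: 110001 XOR 101011 = 011010
  pos 1: 110101 XOR 101011 = 011110
  pos 2: 111101 XOR 101011 = 010110
  pos 3: 101101 XOR 101011 = 000110
  pos 6: 110110 XOR 101011 = 011101
  pos 7: 111010 XOR 101011 = 010001
  pos 8: 100010 XOR 101011 = 001001
  pos 10: 100100 XOR 101011 = 001111
Remainder (last 5 bits) = 01111. This is the CRC / FCS.

01111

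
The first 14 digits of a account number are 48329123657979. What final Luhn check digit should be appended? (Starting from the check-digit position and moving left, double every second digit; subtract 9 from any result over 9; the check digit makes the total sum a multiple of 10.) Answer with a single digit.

Partial digits right→left: 9 7 9 7 5 6 3 2 1 9 2 3 8 4
Double every second digit counting from the check-digit position (so the 1st, 3rd, 5th, ... of the partial from the right).
  doubled (with −9 where >9): 9 9 1 6 2 4 7 → sum 38
  kept as-is: 7 7 6 2 9 3 4 → sum 38
Total = 38 + 38 = 76.
Check digit = (10 − (76 mod 10)) mod 10 = 4.

4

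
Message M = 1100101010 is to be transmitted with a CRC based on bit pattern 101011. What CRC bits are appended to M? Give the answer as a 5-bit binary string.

00001

Append 5 zeros: 110010101000000. Divide by 101011 (XOR where the leading bit is 1):
  pos 0: 110010 XOR 101011 = 011001
  pos 1: 110011 XOR 101011 = 011000
  pos 2: 110000 XOR 101011 = 011011
  pos 3: 110111 XOR 101011 = 011100
  pos 4: 111000 XOR 101011 = 010011
  pos 5: 100110 XOR 101011 = 001101
  pos 7: 110100 XOR 101011 = 011111
  pos 8: 111110 XOR 101011 = 010101
  pos 9: 101010 XOR 101011 = 000001
Remainder (last 5 bits) = 00001. This is the CRC / FCS.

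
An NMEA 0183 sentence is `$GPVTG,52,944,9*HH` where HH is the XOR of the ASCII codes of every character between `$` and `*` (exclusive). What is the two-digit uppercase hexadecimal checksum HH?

79

XOR the ASCII codes of the payload characters:
  'G' = 0x47 → acc = 0x47
  'P' = 0x50 → acc = 0x17
  'V' = 0x56 → acc = 0x41
  'T' = 0x54 → acc = 0x15
  'G' = 0x47 → acc = 0x52
  ',' = 0x2C → acc = 0x7E
  '5' = 0x35 → acc = 0x4B
  '2' = 0x32 → acc = 0x79
  ',' = 0x2C → acc = 0x55
  '9' = 0x39 → acc = 0x6C
  '4' = 0x34 → acc = 0x58
  '4' = 0x34 → acc = 0x6C
  ',' = 0x2C → acc = 0x40
  '9' = 0x39 → acc = 0x79
Checksum = 0x79.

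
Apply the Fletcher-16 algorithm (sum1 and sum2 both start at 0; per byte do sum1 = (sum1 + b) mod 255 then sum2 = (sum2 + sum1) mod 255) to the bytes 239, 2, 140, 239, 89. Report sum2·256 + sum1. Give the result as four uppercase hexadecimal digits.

Running sums (mod 255):
  after byte 0 (239): sum1=239, sum2=239
  after byte 1 (2): sum1=241, sum2=225
  after byte 2 (140): sum1=126, sum2=96
  after byte 3 (239): sum1=110, sum2=206
  after byte 4 (89): sum1=199, sum2=150
Checksum = sum2·256 + sum1 = 150·256 + 199 = 38599 = 0x96C7.

96C7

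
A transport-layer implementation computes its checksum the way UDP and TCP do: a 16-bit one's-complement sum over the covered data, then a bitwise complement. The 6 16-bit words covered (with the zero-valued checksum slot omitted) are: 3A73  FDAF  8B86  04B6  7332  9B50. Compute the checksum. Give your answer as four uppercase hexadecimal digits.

One's-complement addition (fold any carry out of bit 15 back into bit 0):
  0x3A73 + 0xFDAF = 0x13822 → wrap carry → 0x3823
  0x3823 + 0x8B86 = 0x0C3A9
  0xC3A9 + 0x04B6 = 0x0C85F
  0xC85F + 0x7332 = 0x13B91 → wrap carry → 0x3B92
  0x3B92 + 0x9B50 = 0x0D6E2
One's-complement sum = 0xD6E2.
Checksum = ~0xD6E2 & 0xFFFF = 0x291D.

291D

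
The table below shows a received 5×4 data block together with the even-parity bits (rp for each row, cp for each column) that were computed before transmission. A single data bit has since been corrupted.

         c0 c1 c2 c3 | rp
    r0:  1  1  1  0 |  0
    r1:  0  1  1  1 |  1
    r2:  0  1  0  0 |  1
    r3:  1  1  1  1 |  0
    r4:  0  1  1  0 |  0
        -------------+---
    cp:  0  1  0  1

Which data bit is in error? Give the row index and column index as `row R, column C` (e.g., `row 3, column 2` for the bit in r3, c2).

Recompute each row's even parity and compare to rp:
  r0: data parity 1, sent rp 0 → mismatch
  r1: data parity 1, sent rp 1 → ok
  r2: data parity 1, sent rp 1 → ok
  r3: data parity 0, sent rp 0 → ok
  r4: data parity 0, sent rp 0 → ok
Recompute each column's even parity and compare to cp:
  c0: data parity 0, sent cp 0 → ok
  c1: data parity 1, sent cp 1 → ok
  c2: data parity 0, sent cp 0 → ok
  c3: data parity 0, sent cp 1 → mismatch
Exactly one row (r0) and one column (c3) fail → the flipped bit is at their intersection.

row 0, column 3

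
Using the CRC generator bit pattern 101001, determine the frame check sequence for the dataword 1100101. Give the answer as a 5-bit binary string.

11000

Append 5 zeros: 110010100000. Divide by 101001 (XOR where the leading bit is 1):
  pos 0: 110010 XOR 101001 = 011011
  pos 1: 110111 XOR 101001 = 011110
  pos 2: 111100 XOR 101001 = 010101
  pos 3: 101010 XOR 101001 = 000011
Remainder (last 5 bits) = 11000. This is the CRC / FCS.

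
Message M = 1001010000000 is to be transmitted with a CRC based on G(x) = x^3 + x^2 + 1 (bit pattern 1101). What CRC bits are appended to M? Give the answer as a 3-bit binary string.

Append 3 zeros: 1001010000000000. Divide by 1101 (XOR where the leading bit is 1):
  pos 0: 1001 XOR 1101 = 0100
  pos 1: 1000 XOR 1101 = 0101
  pos 2: 1011 XOR 1101 = 0110
  pos 3: 1100 XOR 1101 = 0001
  pos 6: 1000 XOR 1101 = 0101
  pos 7: 1010 XOR 1101 = 0111
  pos 8: 1110 XOR 1101 = 0011
  pos 10: 1100 XOR 1101 = 0001
Remainder (last 3 bits) = 100. This is the CRC / FCS.

100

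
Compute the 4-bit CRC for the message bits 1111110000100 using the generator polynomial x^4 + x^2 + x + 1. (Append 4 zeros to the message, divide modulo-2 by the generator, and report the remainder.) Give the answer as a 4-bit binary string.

Append 4 zeros: 11111100001000000. Divide by 10111 (XOR where the leading bit is 1):
  pos 0: 11111 XOR 10111 = 01000
  pos 1: 10001 XOR 10111 = 00110
  pos 3: 11000 XOR 10111 = 01111
  pos 4: 11110 XOR 10111 = 01001
  pos 5: 10010 XOR 10111 = 00101
  pos 7: 10110 XOR 10111 = 00001
  pos 11: 10000 XOR 10111 = 00111
Remainder (last 4 bits) = 1110. This is the CRC / FCS.

1110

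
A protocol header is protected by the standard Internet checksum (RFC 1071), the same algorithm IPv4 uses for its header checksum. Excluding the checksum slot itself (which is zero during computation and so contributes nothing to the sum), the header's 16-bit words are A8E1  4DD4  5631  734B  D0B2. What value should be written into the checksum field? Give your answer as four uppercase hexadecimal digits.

One's-complement addition (fold any carry out of bit 15 back into bit 0):
  0xA8E1 + 0x4DD4 = 0x0F6B5
  0xF6B5 + 0x5631 = 0x14CE6 → wrap carry → 0x4CE7
  0x4CE7 + 0x734B = 0x0C032
  0xC032 + 0xD0B2 = 0x190E4 → wrap carry → 0x90E5
One's-complement sum = 0x90E5.
Checksum = ~0x90E5 & 0xFFFF = 0x6F1A.

6F1A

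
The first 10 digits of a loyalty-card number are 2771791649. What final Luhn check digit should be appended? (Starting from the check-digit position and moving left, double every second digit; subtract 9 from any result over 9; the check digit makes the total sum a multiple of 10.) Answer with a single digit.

Partial digits right→left: 9 4 6 1 9 7 1 7 7 2
Double every second digit counting from the check-digit position (so the 1st, 3rd, 5th, ... of the partial from the right).
  doubled (with −9 where >9): 9 3 9 2 5 → sum 28
  kept as-is: 4 1 7 7 2 → sum 21
Total = 28 + 21 = 49.
Check digit = (10 − (49 mod 10)) mod 10 = 1.

1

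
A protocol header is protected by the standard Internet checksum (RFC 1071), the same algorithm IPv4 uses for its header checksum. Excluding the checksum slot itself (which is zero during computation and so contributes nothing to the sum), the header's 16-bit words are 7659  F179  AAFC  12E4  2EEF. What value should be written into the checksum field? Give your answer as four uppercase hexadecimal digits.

AB5C

One's-complement addition (fold any carry out of bit 15 back into bit 0):
  0x7659 + 0xF179 = 0x167D2 → wrap carry → 0x67D3
  0x67D3 + 0xAAFC = 0x112CF → wrap carry → 0x12D0
  0x12D0 + 0x12E4 = 0x025B4
  0x25B4 + 0x2EEF = 0x054A3
One's-complement sum = 0x54A3.
Checksum = ~0x54A3 & 0xFFFF = 0xAB5C.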